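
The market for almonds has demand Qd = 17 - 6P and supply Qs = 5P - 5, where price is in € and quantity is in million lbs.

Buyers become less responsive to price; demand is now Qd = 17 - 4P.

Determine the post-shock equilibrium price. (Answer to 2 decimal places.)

Original equilibrium: 17 - 6P = 5P - 5 gives 22 = 11P, so P = 2 and Q = 5.
The shock moves the curves to Qd = 17 - 4P and Qs = 5P - 5.
Equate the new curves: 17 - 4P = 5P - 5, giving 22 = 9P, P = 22/9 ≈ 2.4444, Q = 65/9 ≈ 7.2222.

2.44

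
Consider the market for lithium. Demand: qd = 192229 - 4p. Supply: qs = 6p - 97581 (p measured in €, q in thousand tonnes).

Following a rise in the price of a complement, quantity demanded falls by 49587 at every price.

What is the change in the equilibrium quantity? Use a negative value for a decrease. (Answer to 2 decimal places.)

Initially, 192229 - 4p = 6p - 97581, so 289810 = 10p and p = 28981, q = 76305.
After the shift, demand is qd = 142642 - 4p and supply is qs = 6p - 97581.
Equate the new curves: 142642 - 4p = 6p - 97581, giving 240223 = 10p, p = 24022.3, q = 46552.8.
Δq = 46552.8 − 76305 = -29752.20.

-29752.20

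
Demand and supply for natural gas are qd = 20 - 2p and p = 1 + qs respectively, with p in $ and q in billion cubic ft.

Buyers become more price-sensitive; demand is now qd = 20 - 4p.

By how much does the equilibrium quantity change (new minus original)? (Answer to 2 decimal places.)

Solve the original market: 20 - 2p = p - 1, hence p = 7 and q = 6.
The shock moves the curves to qd = 20 - 4p and qs = p - 1.
Equate the new curves: 20 - 4p = p - 1, giving 21 = 5p, p = 4.2, q = 3.2.
Δq = 3.2 − 6 = -2.80.

-2.80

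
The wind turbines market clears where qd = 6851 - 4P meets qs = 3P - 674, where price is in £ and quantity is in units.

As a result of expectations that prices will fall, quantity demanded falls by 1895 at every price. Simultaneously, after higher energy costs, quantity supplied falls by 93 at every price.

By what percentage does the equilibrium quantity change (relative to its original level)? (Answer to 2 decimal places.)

Solve the original market: 6851 - 4P = 3P - 674, hence P = 1075 and q = 2551.
After the shift, demand is qd = 4956 - 4P and supply is qs = 3P - 767.
Clearing the new market: 4956 - 4P = 3P - 767, so P = 5723/7 ≈ 817.5714 and q = 11800/7 ≈ 1685.7143.
%Δq = (1685.7143 − 2551) / 2551 × 100 = -33.92%.

-33.92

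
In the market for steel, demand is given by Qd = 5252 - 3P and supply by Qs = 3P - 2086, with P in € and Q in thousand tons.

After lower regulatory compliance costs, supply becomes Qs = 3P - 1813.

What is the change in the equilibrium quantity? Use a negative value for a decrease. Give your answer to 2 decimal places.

+136.50

Solve the original market: 5252 - 3P = 3P - 2086, hence P = 1223 and Q = 1583.
With the change applied: demand Qd = 5252 - 3P, supply Qs = 3P - 1813.
Equate the new curves: 5252 - 3P = 3P - 1813, giving 7065 = 6P, P = 1177.5, Q = 1719.5.
ΔQ = 1719.5 − 1583 = +136.50.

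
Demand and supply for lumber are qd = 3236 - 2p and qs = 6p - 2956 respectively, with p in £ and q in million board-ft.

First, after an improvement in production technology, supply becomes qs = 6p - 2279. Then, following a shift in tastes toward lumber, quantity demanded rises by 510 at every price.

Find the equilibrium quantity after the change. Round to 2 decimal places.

Solve the original market: 3236 - 2p = 6p - 2956, hence p = 774 and q = 1688.
The new curves are qd = 3746 - 2p (demand) and qs = 6p - 2279 (supply).
Clearing the new market: 3746 - 2p = 6p - 2279, so p = 753.125 and q = 2239.75.

2239.75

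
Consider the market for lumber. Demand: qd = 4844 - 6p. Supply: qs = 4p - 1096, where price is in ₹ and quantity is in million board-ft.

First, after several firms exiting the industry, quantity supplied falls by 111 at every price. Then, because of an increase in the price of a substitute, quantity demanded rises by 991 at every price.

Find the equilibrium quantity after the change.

Before the shock: 4844 - 6p = 4p - 1096 ⇒ 5940 = 10p ⇒ p = 594, q = 1280.
With the change applied: demand qd = 5835 - 6p, supply qs = 4p - 1207.
Equate the new curves: 5835 - 6p = 4p - 1207, giving 7042 = 10p, p = 704.2, q = 1609.8.

1609.8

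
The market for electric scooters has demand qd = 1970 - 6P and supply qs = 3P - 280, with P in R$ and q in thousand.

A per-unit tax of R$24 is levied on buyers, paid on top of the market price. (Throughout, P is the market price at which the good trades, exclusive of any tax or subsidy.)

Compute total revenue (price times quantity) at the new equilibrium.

Initially, 1970 - 6P = 3P - 280, so 2250 = 9P and P = 250, q = 470.
Since buyers pay the price plus the tax, the effective demand curve becomes qd = 1826 - 6P.
Equate the new curves: 1826 - 6P = 3P - 280, giving 2106 = 9P, P = 234, q = 422.
New expenditure = 234 × 422 = 98748.

98748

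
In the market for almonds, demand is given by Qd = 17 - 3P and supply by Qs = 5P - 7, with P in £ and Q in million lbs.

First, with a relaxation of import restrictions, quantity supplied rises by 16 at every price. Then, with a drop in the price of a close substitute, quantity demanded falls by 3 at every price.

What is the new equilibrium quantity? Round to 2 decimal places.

Initially, 17 - 3P = 5P - 7, so 24 = 8P and P = 3, Q = 8.
After the shift, demand is Qd = 14 - 3P and supply is Qs = 5P + 9.
Clearing the new market: 14 - 3P = 5P + 9, so P = 0.625 and Q = 12.125.

12.13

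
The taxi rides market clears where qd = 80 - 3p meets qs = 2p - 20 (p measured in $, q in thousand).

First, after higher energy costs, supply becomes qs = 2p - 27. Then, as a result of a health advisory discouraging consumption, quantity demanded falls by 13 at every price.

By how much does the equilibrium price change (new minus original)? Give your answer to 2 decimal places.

Before the shock: 80 - 3p = 2p - 20 ⇒ 100 = 5p ⇒ p = 20, q = 20.
The new curves are qd = 67 - 3p (demand) and qs = 2p - 27 (supply).
Clearing the new market: 67 - 3p = 2p - 27, so p = 18.8 and q = 10.6.
Δp = 18.8 − 20 = -1.20.

-1.20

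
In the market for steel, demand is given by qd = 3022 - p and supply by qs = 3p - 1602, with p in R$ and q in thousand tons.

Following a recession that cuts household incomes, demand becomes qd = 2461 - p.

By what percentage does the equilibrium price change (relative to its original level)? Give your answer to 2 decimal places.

Initially, 3022 - p = 3p - 1602, so 4624 = 4p and p = 1156, q = 1866.
The shock moves the curves to qd = 2461 - p and qs = 3p - 1602.
Setting them equal: 2461 - p = 3p - 1602 → 4063 = 4p, so p = 1015.75 and q = 1445.25.
%Δp = (1015.75 − 1156) / 1156 × 100 = -12.13%.

-12.13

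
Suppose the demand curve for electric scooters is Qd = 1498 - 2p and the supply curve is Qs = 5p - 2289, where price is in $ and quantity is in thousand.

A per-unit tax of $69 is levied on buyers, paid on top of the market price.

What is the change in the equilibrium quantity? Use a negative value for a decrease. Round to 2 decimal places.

Before the shock: 1498 - 2p = 5p - 2289 ⇒ 3787 = 7p ⇒ p = 541, Q = 416.
Since buyers pay the price plus the tax, the effective demand curve becomes Qd = 1360 - 2p.
Clearing the new market: 1360 - 2p = 5p - 2289, so p = 3649/7 ≈ 521.2857 and Q = 2222/7 ≈ 317.4286.
ΔQ = 317.4286 − 416 = -98.57.

-98.57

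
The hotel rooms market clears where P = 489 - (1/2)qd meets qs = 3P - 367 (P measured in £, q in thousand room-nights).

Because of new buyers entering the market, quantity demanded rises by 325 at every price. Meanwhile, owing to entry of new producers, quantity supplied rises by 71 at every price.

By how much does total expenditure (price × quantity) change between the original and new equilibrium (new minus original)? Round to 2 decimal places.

Original equilibrium: 978 - 2P = 3P - 367 gives 1345 = 5P, so P = 269 and q = 440.
With the change applied: demand qd = 1303 - 2P, supply qs = 3P - 296.
Setting them equal: 1303 - 2P = 3P - 296 → 1599 = 5P, so P = 319.8 and q = 663.4.
Expenditure moves from 269×440 = 118360 to 319.8×663.4 = 212155.32; change = +93795.32.

+93795.32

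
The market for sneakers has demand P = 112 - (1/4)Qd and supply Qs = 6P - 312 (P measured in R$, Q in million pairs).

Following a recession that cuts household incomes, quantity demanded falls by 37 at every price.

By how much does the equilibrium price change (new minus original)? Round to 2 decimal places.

Solve the original market: 448 - 4P = 6P - 312, hence P = 76 and Q = 144.
The new curves are Qd = 411 - 4P (demand) and Qs = 6P - 312 (supply).
Clearing the new market: 411 - 4P = 6P - 312, so P = 72.3 and Q = 121.8.
ΔP = 72.3 − 76 = -3.70.

-3.70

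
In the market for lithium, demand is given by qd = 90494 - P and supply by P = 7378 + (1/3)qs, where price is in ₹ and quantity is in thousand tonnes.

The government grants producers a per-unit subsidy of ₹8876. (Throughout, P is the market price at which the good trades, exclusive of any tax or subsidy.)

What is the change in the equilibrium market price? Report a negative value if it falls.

-6657

Initially, 90494 - P = 3P - 22134, so 112628 = 4P and P = 28157, q = 62337.
Since sellers receive the price plus the subsidy, the effective supply curve becomes qs = 3P + 4494.
New equilibrium: 90494 - P = 3P + 4494 ⇒ 86000 = 4P ⇒ P = 21500, q = 68994.
ΔP = 21500 − 28157 = -6657.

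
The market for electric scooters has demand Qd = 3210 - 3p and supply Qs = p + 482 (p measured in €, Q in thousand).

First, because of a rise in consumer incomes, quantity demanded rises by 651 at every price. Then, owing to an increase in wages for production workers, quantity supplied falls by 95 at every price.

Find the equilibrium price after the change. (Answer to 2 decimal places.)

868.50

Initially, 3210 - 3p = p + 482, so 2728 = 4p and p = 682, Q = 1164.
The shock moves the curves to Qd = 3861 - 3p and Qs = p + 387.
New equilibrium: 3861 - 3p = p + 387 ⇒ 3474 = 4p ⇒ p = 868.5, Q = 1255.5.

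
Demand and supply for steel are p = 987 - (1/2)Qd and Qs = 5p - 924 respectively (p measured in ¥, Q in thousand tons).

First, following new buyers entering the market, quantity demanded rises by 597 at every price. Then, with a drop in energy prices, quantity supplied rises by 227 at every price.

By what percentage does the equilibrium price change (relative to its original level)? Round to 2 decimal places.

+12.77

Solve the original market: 1974 - 2p = 5p - 924, hence p = 414 and Q = 1146.
After the shift, demand is Qd = 2571 - 2p and supply is Qs = 5p - 697.
New equilibrium: 2571 - 2p = 5p - 697 ⇒ 3268 = 7p ⇒ p = 3268/7 ≈ 466.8571, Q = 11461/7 ≈ 1637.2857.
%Δp = (466.8571 − 414) / 414 × 100 = +12.77%.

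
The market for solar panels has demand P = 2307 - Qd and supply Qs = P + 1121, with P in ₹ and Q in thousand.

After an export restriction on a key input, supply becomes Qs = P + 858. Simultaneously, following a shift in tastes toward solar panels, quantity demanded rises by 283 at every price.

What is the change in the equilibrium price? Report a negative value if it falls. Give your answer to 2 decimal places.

+273.00

Before the shock: 2307 - P = P + 1121 ⇒ 1186 = 2P ⇒ P = 593, Q = 1714.
The new curves are Qd = 2590 - P (demand) and Qs = P + 858 (supply).
Setting them equal: 2590 - P = P + 858 → 1732 = 2P, so P = 866 and Q = 1724.
ΔP = 866 − 593 = +273.00.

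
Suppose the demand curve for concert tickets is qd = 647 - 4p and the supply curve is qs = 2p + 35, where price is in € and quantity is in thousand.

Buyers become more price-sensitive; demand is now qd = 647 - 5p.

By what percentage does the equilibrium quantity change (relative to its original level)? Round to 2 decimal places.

Original equilibrium: 647 - 4p = 2p + 35 gives 612 = 6p, so p = 102 and q = 239.
With the change applied: demand qd = 647 - 5p, supply qs = 2p + 35.
Equate the new curves: 647 - 5p = 2p + 35, giving 612 = 7p, p = 612/7 ≈ 87.4286, q = 1469/7 ≈ 209.8571.
%Δq = (209.8571 − 239) / 239 × 100 = -12.19%.

-12.19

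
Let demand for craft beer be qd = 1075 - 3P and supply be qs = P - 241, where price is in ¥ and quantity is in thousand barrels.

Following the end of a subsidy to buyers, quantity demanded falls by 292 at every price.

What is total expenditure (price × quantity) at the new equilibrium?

3840

Original equilibrium: 1075 - 3P = P - 241 gives 1316 = 4P, so P = 329 and q = 88.
The new curves are qd = 783 - 3P (demand) and qs = P - 241 (supply).
Equate the new curves: 783 - 3P = P - 241, giving 1024 = 4P, P = 256, q = 15.
New expenditure = 256 × 15 = 3840.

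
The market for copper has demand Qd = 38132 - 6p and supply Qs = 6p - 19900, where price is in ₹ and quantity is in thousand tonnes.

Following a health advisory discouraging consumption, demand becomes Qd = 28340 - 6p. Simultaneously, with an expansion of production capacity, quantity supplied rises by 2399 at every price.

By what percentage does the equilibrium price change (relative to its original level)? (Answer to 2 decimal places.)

Solve the original market: 38132 - 6p = 6p - 19900, hence p = 4836 and Q = 9116.
With the change applied: demand Qd = 28340 - 6p, supply Qs = 6p - 17501.
Equate the new curves: 28340 - 6p = 6p - 17501, giving 45841 = 12p, p = 45841/12 ≈ 3820.0833, Q = 5419.5.
%Δp = (3820.0833 − 4836) / 4836 × 100 = -21.01%.

-21.01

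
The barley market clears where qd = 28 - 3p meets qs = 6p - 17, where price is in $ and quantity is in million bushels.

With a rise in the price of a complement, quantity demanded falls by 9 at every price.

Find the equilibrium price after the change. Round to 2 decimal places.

4.00

Solve the original market: 28 - 3p = 6p - 17, hence p = 5 and q = 13.
The new curves are qd = 19 - 3p (demand) and qs = 6p - 17 (supply).
Setting them equal: 19 - 3p = 6p - 17 → 36 = 9p, so p = 4 and q = 7.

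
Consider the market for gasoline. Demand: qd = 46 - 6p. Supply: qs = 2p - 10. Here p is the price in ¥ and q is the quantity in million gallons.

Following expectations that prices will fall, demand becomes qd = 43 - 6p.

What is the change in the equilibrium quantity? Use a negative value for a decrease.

Before the shock: 46 - 6p = 2p - 10 ⇒ 56 = 8p ⇒ p = 7, q = 4.
After the shift, demand is qd = 43 - 6p and supply is qs = 2p - 10.
Setting them equal: 43 - 6p = 2p - 10 → 53 = 8p, so p = 6.625 and q = 3.25.
Δq = 3.25 − 4 = -0.75.

-0.75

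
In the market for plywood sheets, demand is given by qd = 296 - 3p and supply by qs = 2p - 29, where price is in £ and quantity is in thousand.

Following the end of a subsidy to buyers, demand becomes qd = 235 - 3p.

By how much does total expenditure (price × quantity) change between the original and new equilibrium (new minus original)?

-2520.52

Solve the original market: 296 - 3p = 2p - 29, hence p = 65 and q = 101.
With the change applied: demand qd = 235 - 3p, supply qs = 2p - 29.
Clearing the new market: 235 - 3p = 2p - 29, so p = 52.8 and q = 76.6.
Expenditure moves from 65×101 = 6565 to 52.8×76.6 = 4044.48; change = -2520.52.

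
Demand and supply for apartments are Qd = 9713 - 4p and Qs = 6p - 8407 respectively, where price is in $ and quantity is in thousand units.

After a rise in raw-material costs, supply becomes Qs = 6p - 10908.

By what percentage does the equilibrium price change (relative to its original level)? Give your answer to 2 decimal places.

Initially, 9713 - 4p = 6p - 8407, so 18120 = 10p and p = 1812, Q = 2465.
After the shift, demand is Qd = 9713 - 4p and supply is Qs = 6p - 10908.
Clearing the new market: 9713 - 4p = 6p - 10908, so p = 2062.1 and Q = 1464.6.
%Δp = (2062.1 − 1812) / 1812 × 100 = +13.80%.

+13.80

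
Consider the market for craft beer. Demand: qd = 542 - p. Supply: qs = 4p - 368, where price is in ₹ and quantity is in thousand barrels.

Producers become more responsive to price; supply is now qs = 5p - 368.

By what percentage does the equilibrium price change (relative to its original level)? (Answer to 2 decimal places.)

-16.67

Initially, 542 - p = 4p - 368, so 910 = 5p and p = 182, q = 360.
After the shift, demand is qd = 542 - p and supply is qs = 5p - 368.
Equate the new curves: 542 - p = 5p - 368, giving 910 = 6p, p = 455/3 ≈ 151.6667, q = 1171/3 ≈ 390.3333.
%Δp = (151.6667 − 182) / 182 × 100 = -16.67%.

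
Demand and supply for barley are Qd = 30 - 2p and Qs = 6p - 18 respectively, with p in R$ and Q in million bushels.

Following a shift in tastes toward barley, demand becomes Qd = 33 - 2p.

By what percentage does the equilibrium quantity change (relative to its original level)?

Before the shock: 30 - 2p = 6p - 18 ⇒ 48 = 8p ⇒ p = 6, Q = 18.
With the change applied: demand Qd = 33 - 2p, supply Qs = 6p - 18.
New equilibrium: 33 - 2p = 6p - 18 ⇒ 51 = 8p ⇒ p = 6.375, Q = 20.25.
%ΔQ = (20.25 − 18) / 18 × 100 = +12.5%.

+12.5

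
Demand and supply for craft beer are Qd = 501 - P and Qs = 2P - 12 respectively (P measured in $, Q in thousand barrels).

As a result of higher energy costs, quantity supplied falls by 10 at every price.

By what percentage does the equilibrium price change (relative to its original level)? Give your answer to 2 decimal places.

Before the shock: 501 - P = 2P - 12 ⇒ 513 = 3P ⇒ P = 171, Q = 330.
After the shift, demand is Qd = 501 - P and supply is Qs = 2P - 22.
Clearing the new market: 501 - P = 2P - 22, so P = 523/3 ≈ 174.3333 and Q = 980/3 ≈ 326.6667.
%ΔP = (174.3333 − 171) / 171 × 100 = +1.95%.

+1.95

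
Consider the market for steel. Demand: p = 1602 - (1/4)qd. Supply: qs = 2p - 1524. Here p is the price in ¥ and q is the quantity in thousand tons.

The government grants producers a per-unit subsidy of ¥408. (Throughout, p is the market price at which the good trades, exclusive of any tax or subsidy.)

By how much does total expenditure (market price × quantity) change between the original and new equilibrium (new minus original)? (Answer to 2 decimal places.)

Before the shock: 6408 - 4p = 2p - 1524 ⇒ 7932 = 6p ⇒ p = 1322, q = 1120.
Since sellers receive the price plus the subsidy, the effective supply curve becomes qs = 2p - 708.
Setting them equal: 6408 - 4p = 2p - 708 → 7116 = 6p, so p = 1186 and q = 1664.
Expenditure moves from 1322×1120 = 1480640 to 1186×1664 = 1973504; change = +492864.00.

+492864.00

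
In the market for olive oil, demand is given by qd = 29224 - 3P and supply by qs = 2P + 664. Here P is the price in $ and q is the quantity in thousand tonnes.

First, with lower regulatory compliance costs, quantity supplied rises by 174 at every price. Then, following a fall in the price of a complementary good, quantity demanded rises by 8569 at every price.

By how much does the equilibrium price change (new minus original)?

+1679

Before the shock: 29224 - 3P = 2P + 664 ⇒ 28560 = 5P ⇒ P = 5712, q = 12088.
With the change applied: demand qd = 37793 - 3P, supply qs = 2P + 838.
New equilibrium: 37793 - 3P = 2P + 838 ⇒ 36955 = 5P ⇒ P = 7391, q = 15620.
ΔP = 7391 − 5712 = +1679.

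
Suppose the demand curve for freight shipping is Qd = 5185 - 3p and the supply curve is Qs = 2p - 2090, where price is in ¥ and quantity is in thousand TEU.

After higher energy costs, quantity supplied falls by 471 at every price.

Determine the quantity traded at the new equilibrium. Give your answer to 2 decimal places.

537.40

Before the shock: 5185 - 3p = 2p - 2090 ⇒ 7275 = 5p ⇒ p = 1455, Q = 820.
With the change applied: demand Qd = 5185 - 3p, supply Qs = 2p - 2561.
Clearing the new market: 5185 - 3p = 2p - 2561, so p = 1549.2 and Q = 537.4.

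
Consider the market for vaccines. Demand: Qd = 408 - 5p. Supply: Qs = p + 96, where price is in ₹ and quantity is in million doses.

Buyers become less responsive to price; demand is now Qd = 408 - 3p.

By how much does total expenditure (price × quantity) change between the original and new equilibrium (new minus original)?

Before the shock: 408 - 5p = p + 96 ⇒ 312 = 6p ⇒ p = 52, Q = 148.
After the shift, demand is Qd = 408 - 3p and supply is Qs = p + 96.
Setting them equal: 408 - 3p = p + 96 → 312 = 4p, so p = 78 and Q = 174.
Expenditure moves from 52×148 = 7696 to 78×174 = 13572; change = +5876.

+5876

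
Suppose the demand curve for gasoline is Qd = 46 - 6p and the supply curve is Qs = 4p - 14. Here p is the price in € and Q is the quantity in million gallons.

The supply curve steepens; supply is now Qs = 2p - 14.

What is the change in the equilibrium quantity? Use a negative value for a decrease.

-9

Original equilibrium: 46 - 6p = 4p - 14 gives 60 = 10p, so p = 6 and Q = 10.
The new curves are Qd = 46 - 6p (demand) and Qs = 2p - 14 (supply).
New equilibrium: 46 - 6p = 2p - 14 ⇒ 60 = 8p ⇒ p = 7.5, Q = 1.
ΔQ = 1 − 10 = -9.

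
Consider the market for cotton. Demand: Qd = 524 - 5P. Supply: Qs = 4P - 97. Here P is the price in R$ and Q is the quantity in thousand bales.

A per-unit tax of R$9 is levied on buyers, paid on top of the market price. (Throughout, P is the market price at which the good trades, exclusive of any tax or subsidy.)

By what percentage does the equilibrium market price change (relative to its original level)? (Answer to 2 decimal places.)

-7.25

Original equilibrium: 524 - 5P = 4P - 97 gives 621 = 9P, so P = 69 and Q = 179.
Since buyers pay the price plus the tax, the effective demand curve becomes Qd = 479 - 5P.
Equate the new curves: 479 - 5P = 4P - 97, giving 576 = 9P, P = 64, Q = 159.
%ΔP = (64 − 69) / 69 × 100 = -7.25%.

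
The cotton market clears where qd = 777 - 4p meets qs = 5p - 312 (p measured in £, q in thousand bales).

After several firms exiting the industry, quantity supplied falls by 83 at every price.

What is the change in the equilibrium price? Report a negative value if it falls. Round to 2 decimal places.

+9.22

Before the shock: 777 - 4p = 5p - 312 ⇒ 1089 = 9p ⇒ p = 121, q = 293.
The shock moves the curves to qd = 777 - 4p and qs = 5p - 395.
Equate the new curves: 777 - 4p = 5p - 395, giving 1172 = 9p, p = 1172/9 ≈ 130.2222, q = 2305/9 ≈ 256.1111.
Δp = 130.2222 − 121 = +9.22.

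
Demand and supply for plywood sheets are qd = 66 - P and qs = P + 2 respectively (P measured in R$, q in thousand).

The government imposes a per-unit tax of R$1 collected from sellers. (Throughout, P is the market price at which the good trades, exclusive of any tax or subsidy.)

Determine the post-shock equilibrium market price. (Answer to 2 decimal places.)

Before the shock: 66 - P = P + 2 ⇒ 64 = 2P ⇒ P = 32, q = 34.
Since sellers keep the price net of the tax, the effective supply curve becomes qs = P + 1.
Equate the new curves: 66 - P = P + 1, giving 65 = 2P, P = 32.5, q = 33.5.

32.50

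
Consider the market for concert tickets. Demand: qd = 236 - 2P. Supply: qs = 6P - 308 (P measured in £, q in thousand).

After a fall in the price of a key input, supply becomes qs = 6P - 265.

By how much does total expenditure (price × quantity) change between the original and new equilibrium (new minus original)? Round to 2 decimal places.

Initially, 236 - 2P = 6P - 308, so 544 = 8P and P = 68, q = 100.
The shock moves the curves to qd = 236 - 2P and qs = 6P - 265.
New equilibrium: 236 - 2P = 6P - 265 ⇒ 501 = 8P ⇒ P = 62.625, q = 110.75.
Expenditure moves from 68×100 = 6800 to 62.625×110.75 = 6935.71875; change = +135.72.

+135.72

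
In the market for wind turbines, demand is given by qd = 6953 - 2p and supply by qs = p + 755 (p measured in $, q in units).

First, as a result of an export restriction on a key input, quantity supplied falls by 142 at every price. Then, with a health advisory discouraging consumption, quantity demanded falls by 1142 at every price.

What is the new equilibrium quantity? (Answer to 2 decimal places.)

Initially, 6953 - 2p = p + 755, so 6198 = 3p and p = 2066, q = 2821.
The shock moves the curves to qd = 5811 - 2p and qs = p + 613.
Setting them equal: 5811 - 2p = p + 613 → 5198 = 3p, so p = 5198/3 ≈ 1732.6667 and q = 7037/3 ≈ 2345.6667.

2345.67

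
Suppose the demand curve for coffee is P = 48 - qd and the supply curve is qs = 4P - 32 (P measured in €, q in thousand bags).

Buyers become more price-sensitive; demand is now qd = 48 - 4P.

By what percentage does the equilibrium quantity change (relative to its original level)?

Before the shock: 48 - P = 4P - 32 ⇒ 80 = 5P ⇒ P = 16, q = 32.
After the shift, demand is qd = 48 - 4P and supply is qs = 4P - 32.
New equilibrium: 48 - 4P = 4P - 32 ⇒ 80 = 8P ⇒ P = 10, q = 8.
%Δq = (8 − 32) / 32 × 100 = -75%.

-75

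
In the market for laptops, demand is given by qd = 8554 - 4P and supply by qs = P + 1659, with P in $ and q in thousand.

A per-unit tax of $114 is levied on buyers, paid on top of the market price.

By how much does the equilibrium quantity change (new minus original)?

Original equilibrium: 8554 - 4P = P + 1659 gives 6895 = 5P, so P = 1379 and q = 3038.
Since buyers pay the price plus the tax, the effective demand curve becomes qd = 8098 - 4P.
Equate the new curves: 8098 - 4P = P + 1659, giving 6439 = 5P, P = 1287.8, q = 2946.8.
Δq = 2946.8 − 3038 = -91.2.

-91.2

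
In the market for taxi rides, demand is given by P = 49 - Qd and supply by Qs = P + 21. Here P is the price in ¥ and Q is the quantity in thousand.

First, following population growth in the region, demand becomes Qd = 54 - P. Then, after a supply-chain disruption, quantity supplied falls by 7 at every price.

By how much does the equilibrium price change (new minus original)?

+6

Initially, 49 - P = P + 21, so 28 = 2P and P = 14, Q = 35.
The shock moves the curves to Qd = 54 - P and Qs = P + 14.
New equilibrium: 54 - P = P + 14 ⇒ 40 = 2P ⇒ P = 20, Q = 34.
ΔP = 20 − 14 = +6.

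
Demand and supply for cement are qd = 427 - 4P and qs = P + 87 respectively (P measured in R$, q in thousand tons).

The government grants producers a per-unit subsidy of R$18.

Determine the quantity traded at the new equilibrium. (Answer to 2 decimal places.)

169.40

Original equilibrium: 427 - 4P = P + 87 gives 340 = 5P, so P = 68 and q = 155.
Since sellers receive the price plus the subsidy, the effective supply curve becomes qs = P + 105.
New equilibrium: 427 - 4P = P + 105 ⇒ 322 = 5P ⇒ P = 64.4, q = 169.4.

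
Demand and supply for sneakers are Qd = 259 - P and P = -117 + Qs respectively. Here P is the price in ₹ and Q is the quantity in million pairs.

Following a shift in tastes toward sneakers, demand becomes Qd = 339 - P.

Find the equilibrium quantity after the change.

228

Original equilibrium: 259 - P = P + 117 gives 142 = 2P, so P = 71 and Q = 188.
The shock moves the curves to Qd = 339 - P and Qs = P + 117.
Clearing the new market: 339 - P = P + 117, so P = 111 and Q = 228.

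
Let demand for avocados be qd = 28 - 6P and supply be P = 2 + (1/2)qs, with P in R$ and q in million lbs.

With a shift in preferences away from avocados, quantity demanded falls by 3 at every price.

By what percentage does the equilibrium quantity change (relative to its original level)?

-18.75

Before the shock: 28 - 6P = 2P - 4 ⇒ 32 = 8P ⇒ P = 4, q = 4.
The new curves are qd = 25 - 6P (demand) and qs = 2P - 4 (supply).
New equilibrium: 25 - 6P = 2P - 4 ⇒ 29 = 8P ⇒ P = 3.625, q = 3.25.
%Δq = (3.25 − 4) / 4 × 100 = -18.75%.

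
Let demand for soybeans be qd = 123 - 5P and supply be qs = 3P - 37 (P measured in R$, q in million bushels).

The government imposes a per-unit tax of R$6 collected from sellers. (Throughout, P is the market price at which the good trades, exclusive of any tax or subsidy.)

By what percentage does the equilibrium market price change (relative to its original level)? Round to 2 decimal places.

+11.25

Initially, 123 - 5P = 3P - 37, so 160 = 8P and P = 20, q = 23.
Since sellers keep the price net of the tax, the effective supply curve becomes qs = 3P - 55.
Setting them equal: 123 - 5P = 3P - 55 → 178 = 8P, so P = 22.25 and q = 11.75.
%ΔP = (22.25 − 20) / 20 × 100 = +11.25%.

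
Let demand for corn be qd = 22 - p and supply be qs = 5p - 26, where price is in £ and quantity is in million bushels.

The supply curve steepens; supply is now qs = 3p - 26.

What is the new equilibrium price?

Original equilibrium: 22 - p = 5p - 26 gives 48 = 6p, so p = 8 and q = 14.
With the change applied: demand qd = 22 - p, supply qs = 3p - 26.
New equilibrium: 22 - p = 3p - 26 ⇒ 48 = 4p ⇒ p = 12, q = 10.

12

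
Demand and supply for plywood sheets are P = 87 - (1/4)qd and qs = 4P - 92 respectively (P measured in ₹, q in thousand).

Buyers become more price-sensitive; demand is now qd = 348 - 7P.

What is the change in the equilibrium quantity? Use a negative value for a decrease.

-60

Initially, 348 - 4P = 4P - 92, so 440 = 8P and P = 55, q = 128.
The shock moves the curves to qd = 348 - 7P and qs = 4P - 92.
New equilibrium: 348 - 7P = 4P - 92 ⇒ 440 = 11P ⇒ P = 40, q = 68.
Δq = 68 − 128 = -60.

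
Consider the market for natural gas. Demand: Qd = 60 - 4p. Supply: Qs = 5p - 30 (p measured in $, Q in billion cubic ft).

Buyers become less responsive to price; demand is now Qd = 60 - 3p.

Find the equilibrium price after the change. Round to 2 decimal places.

11.25

Original equilibrium: 60 - 4p = 5p - 30 gives 90 = 9p, so p = 10 and Q = 20.
The new curves are Qd = 60 - 3p (demand) and Qs = 5p - 30 (supply).
Equate the new curves: 60 - 3p = 5p - 30, giving 90 = 8p, p = 11.25, Q = 26.25.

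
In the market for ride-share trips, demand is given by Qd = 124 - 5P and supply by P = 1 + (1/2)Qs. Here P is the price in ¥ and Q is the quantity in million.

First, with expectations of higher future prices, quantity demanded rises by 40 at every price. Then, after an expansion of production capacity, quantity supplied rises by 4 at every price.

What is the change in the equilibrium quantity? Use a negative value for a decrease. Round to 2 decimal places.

+14.29

Before the shock: 124 - 5P = 2P - 2 ⇒ 126 = 7P ⇒ P = 18, Q = 34.
After the shift, demand is Qd = 164 - 5P and supply is Qs = 2P + 2.
Setting them equal: 164 - 5P = 2P + 2 → 162 = 7P, so P = 162/7 ≈ 23.1429 and Q = 338/7 ≈ 48.2857.
ΔQ = 48.2857 − 34 = +14.29.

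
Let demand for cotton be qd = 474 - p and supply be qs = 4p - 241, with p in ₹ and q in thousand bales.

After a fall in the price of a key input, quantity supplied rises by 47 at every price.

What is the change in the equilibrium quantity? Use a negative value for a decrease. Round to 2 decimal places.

Solve the original market: 474 - p = 4p - 241, hence p = 143 and q = 331.
The new curves are qd = 474 - p (demand) and qs = 4p - 194 (supply).
Setting them equal: 474 - p = 4p - 194 → 668 = 5p, so p = 133.6 and q = 340.4.
Δq = 340.4 − 331 = +9.40.

+9.40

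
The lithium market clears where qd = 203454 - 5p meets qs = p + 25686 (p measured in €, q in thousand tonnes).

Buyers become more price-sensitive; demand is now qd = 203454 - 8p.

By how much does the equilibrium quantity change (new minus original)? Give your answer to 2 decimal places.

Original equilibrium: 203454 - 5p = p + 25686 gives 177768 = 6p, so p = 29628 and q = 55314.
After the shift, demand is qd = 203454 - 8p and supply is qs = p + 25686.
Setting them equal: 203454 - 8p = p + 25686 → 177768 = 9p, so p = 19752 and q = 45438.
Δq = 45438 − 55314 = -9876.00.

-9876.00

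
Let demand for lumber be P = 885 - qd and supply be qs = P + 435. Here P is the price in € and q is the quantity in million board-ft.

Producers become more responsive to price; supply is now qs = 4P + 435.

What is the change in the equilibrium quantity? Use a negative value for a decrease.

Initially, 885 - P = P + 435, so 450 = 2P and P = 225, q = 660.
With the change applied: demand qd = 885 - P, supply qs = 4P + 435.
Setting them equal: 885 - P = 4P + 435 → 450 = 5P, so P = 90 and q = 795.
Δq = 795 − 660 = +135.

+135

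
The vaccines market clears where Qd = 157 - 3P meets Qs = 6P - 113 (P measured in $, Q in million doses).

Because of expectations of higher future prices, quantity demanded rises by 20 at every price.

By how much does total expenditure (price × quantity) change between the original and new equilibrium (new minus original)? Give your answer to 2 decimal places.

Initially, 157 - 3P = 6P - 113, so 270 = 9P and P = 30, Q = 67.
The shock moves the curves to Qd = 177 - 3P and Qs = 6P - 113.
Equate the new curves: 177 - 3P = 6P - 113, giving 290 = 9P, P = 290/9 ≈ 32.2222, Q = 241/3 ≈ 80.3333.
Expenditure moves from 30×67 = 2010 to 32.2222×80.3333 = 2588.5185; change = +578.52.

+578.52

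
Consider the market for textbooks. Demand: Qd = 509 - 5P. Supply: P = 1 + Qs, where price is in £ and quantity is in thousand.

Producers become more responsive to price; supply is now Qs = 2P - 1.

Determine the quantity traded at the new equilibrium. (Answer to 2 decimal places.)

Before the shock: 509 - 5P = P - 1 ⇒ 510 = 6P ⇒ P = 85, Q = 84.
The shock moves the curves to Qd = 509 - 5P and Qs = 2P - 1.
Clearing the new market: 509 - 5P = 2P - 1, so P = 510/7 ≈ 72.8571 and Q = 1013/7 ≈ 144.7143.

144.71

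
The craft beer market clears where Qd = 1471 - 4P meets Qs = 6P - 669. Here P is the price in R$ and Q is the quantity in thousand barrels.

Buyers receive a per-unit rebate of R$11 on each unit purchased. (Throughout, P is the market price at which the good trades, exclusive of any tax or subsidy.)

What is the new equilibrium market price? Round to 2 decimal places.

Original equilibrium: 1471 - 4P = 6P - 669 gives 2140 = 10P, so P = 214 and Q = 615.
Since buyers' out-of-pocket price is the market price minus the rebate, the effective demand curve becomes Qd = 1515 - 4P.
Clearing the new market: 1515 - 4P = 6P - 669, so P = 218.4 and Q = 641.4.

218.40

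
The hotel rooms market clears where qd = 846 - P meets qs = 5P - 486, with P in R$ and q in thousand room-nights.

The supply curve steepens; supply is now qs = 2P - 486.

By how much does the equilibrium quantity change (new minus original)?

Original equilibrium: 846 - P = 5P - 486 gives 1332 = 6P, so P = 222 and q = 624.
With the change applied: demand qd = 846 - P, supply qs = 2P - 486.
Equate the new curves: 846 - P = 2P - 486, giving 1332 = 3P, P = 444, q = 402.
Δq = 402 − 624 = -222.

-222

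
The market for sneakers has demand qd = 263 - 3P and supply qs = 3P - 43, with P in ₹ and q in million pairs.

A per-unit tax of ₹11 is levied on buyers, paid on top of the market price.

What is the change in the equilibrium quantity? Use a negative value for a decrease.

-16.5

Solve the original market: 263 - 3P = 3P - 43, hence P = 51 and q = 110.
Since buyers pay the price plus the tax, the effective demand curve becomes qd = 230 - 3P.
Equate the new curves: 230 - 3P = 3P - 43, giving 273 = 6P, P = 45.5, q = 93.5.
Δq = 93.5 − 110 = -16.5.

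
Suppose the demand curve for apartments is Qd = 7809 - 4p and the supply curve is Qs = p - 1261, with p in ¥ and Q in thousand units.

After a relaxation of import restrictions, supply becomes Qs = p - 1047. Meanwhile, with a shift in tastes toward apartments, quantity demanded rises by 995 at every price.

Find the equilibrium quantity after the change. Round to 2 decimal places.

Initially, 7809 - 4p = p - 1261, so 9070 = 5p and p = 1814, Q = 553.
With the change applied: demand Qd = 8804 - 4p, supply Qs = p - 1047.
Clearing the new market: 8804 - 4p = p - 1047, so p = 1970.2 and Q = 923.2.

923.20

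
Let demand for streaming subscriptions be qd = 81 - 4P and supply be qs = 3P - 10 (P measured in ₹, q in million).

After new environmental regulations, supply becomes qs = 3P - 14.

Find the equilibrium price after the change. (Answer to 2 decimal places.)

Before the shock: 81 - 4P = 3P - 10 ⇒ 91 = 7P ⇒ P = 13, q = 29.
The new curves are qd = 81 - 4P (demand) and qs = 3P - 14 (supply).
Setting them equal: 81 - 4P = 3P - 14 → 95 = 7P, so P = 95/7 ≈ 13.5714 and q = 187/7 ≈ 26.7143.

13.57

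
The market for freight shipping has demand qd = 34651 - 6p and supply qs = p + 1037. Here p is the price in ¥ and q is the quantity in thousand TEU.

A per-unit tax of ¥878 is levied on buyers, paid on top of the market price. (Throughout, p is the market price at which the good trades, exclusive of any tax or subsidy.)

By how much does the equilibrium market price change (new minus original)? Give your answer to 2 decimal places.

-752.57

Solve the original market: 34651 - 6p = p + 1037, hence p = 4802 and q = 5839.
Since buyers pay the price plus the tax, the effective demand curve becomes qd = 29383 - 6p.
Setting them equal: 29383 - 6p = p + 1037 → 28346 = 7p, so p = 28346/7 ≈ 4049.4286 and q = 35605/7 ≈ 5086.4286.
Δp = 4049.4286 − 4802 = -752.57.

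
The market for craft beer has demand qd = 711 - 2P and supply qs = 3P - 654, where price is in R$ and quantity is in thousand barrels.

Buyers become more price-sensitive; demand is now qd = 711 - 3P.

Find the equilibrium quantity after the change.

28.5

Original equilibrium: 711 - 2P = 3P - 654 gives 1365 = 5P, so P = 273 and q = 165.
The shock moves the curves to qd = 711 - 3P and qs = 3P - 654.
Setting them equal: 711 - 3P = 3P - 654 → 1365 = 6P, so P = 227.5 and q = 28.5.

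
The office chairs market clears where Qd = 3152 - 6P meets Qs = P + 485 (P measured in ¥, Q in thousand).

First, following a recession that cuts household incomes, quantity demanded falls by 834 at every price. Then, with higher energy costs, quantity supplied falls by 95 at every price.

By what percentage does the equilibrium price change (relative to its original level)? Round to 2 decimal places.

Original equilibrium: 3152 - 6P = P + 485 gives 2667 = 7P, so P = 381 and Q = 866.
The new curves are Qd = 2318 - 6P (demand) and Qs = P + 390 (supply).
New equilibrium: 2318 - 6P = P + 390 ⇒ 1928 = 7P ⇒ P = 1928/7 ≈ 275.4286, Q = 4658/7 ≈ 665.4286.
%ΔP = (275.4286 − 381) / 381 × 100 = -27.71%.

-27.71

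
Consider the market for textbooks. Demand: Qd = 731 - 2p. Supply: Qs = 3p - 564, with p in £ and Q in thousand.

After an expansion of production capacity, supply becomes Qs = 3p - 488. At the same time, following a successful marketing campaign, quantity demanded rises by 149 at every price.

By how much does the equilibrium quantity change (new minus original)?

Solve the original market: 731 - 2p = 3p - 564, hence p = 259 and Q = 213.
With the change applied: demand Qd = 880 - 2p, supply Qs = 3p - 488.
Equate the new curves: 880 - 2p = 3p - 488, giving 1368 = 5p, p = 273.6, Q = 332.8.
ΔQ = 332.8 − 213 = +119.8.

+119.8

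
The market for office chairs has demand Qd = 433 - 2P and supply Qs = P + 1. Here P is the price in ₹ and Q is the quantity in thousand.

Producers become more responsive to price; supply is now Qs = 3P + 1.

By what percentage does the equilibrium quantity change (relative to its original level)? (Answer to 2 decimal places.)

+79.45

Original equilibrium: 433 - 2P = P + 1 gives 432 = 3P, so P = 144 and Q = 145.
After the shift, demand is Qd = 433 - 2P and supply is Qs = 3P + 1.
Equate the new curves: 433 - 2P = 3P + 1, giving 432 = 5P, P = 86.4, Q = 260.2.
%ΔQ = (260.2 − 145) / 145 × 100 = +79.45%.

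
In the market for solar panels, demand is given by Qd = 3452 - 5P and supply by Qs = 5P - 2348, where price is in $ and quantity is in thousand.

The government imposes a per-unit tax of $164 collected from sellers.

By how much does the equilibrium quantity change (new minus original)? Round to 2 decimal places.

-410.00

Solve the original market: 3452 - 5P = 5P - 2348, hence P = 580 and Q = 552.
Since sellers keep the price net of the tax, the effective supply curve becomes Qs = 5P - 3168.
Equate the new curves: 3452 - 5P = 5P - 3168, giving 6620 = 10P, P = 662, Q = 142.
ΔQ = 142 − 552 = -410.00.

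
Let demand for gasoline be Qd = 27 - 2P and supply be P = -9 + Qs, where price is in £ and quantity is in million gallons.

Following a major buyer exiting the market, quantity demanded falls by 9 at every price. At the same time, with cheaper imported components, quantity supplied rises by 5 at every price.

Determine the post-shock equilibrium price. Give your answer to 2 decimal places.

1.33

Initially, 27 - 2P = P + 9, so 18 = 3P and P = 6, Q = 15.
After the shift, demand is Qd = 18 - 2P and supply is Qs = P + 14.
Setting them equal: 18 - 2P = P + 14 → 4 = 3P, so P = 4/3 ≈ 1.3333 and Q = 46/3 ≈ 15.3333.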